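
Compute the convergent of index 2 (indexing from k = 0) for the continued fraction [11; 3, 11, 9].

Using pₖ = aₖpₖ₋₁ + pₖ₋₂, qₖ = aₖqₖ₋₁ + qₖ₋₂ (with p₋₁=1, p₋₂=0, q₋₁=0, q₋₂=1):
  k=0: a=11, p=11, q=1
  k=1: a=3, p=34, q=3
  k=2: a=11, p=385, q=34

385/34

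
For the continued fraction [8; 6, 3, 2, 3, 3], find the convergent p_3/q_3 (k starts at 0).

359/44

Using pₖ = aₖpₖ₋₁ + pₖ₋₂, qₖ = aₖqₖ₋₁ + qₖ₋₂ (with p₋₁=1, p₋₂=0, q₋₁=0, q₋₂=1):
  k=0: a=8, p=8, q=1
  k=1: a=6, p=49, q=6
  k=2: a=3, p=155, q=19
  k=3: a=2, p=359, q=44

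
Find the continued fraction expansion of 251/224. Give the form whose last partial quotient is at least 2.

251 = 1·224 + 27
224 = 8·27 + 8
27 = 3·8 + 3
8 = 2·3 + 2
3 = 1·2 + 1
2 = 2·1 + 0  (stop)
So 251/224 = [1; 8, 3, 2, 1, 2].

[1; 8, 3, 2, 1, 2]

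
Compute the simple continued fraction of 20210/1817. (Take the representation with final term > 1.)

[11; 8, 6, 1, 3, 8]

20210 = 11·1817 + 223
1817 = 8·223 + 33
223 = 6·33 + 25
33 = 1·25 + 8
25 = 3·8 + 1
8 = 8·1 + 0  (stop)
So 20210/1817 = [11; 8, 6, 1, 3, 8].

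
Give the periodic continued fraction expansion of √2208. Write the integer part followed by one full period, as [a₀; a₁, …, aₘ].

[46; 1, 92]

a₀ = ⌊√2208⌋ = 46.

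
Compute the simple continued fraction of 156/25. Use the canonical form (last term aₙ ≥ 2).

156 = 6*25 + 6
25 = 4*6 + 1
6 = 6*1 + 0  (stop)
So 156/25 = [6; 4, 6].

[6; 4, 6]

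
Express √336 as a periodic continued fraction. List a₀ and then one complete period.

[18; 3, 36]

a₀ = ⌊√336⌋ = 18.
With m₀=0, d₀=1 and mₖ₊₁ = dₖaₖ − mₖ, dₖ₊₁ = (n − mₖ₊₁²)/dₖ, aₖ₊₁ = ⌊(a₀+mₖ₊₁)/dₖ₊₁⌋:
  k=1: m=18, d=12, a=3
  k=2: m=18, d=1, a=36
d=1 and a=2a₀=36 at k=2, so the next step gives (m, d) = (18, 12) again — its k=1 value — and the period has length 2.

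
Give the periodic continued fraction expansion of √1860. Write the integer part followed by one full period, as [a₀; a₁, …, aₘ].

a₀ = ⌊√1860⌋ = 43.
With m₀=0, d₀=1 and mₖ₊₁ = dₖaₖ − mₖ, dₖ₊₁ = (n − mₖ₊₁²)/dₖ, aₖ₊₁ = ⌊(a₀+mₖ₊₁)/dₖ₊₁⌋:
  k=1: m=43, d=11, a=7
  k=2: m=34, d=64, a=1
  k=3: m=30, d=15, a=4
  k=4: m=30, d=64, a=1
  k=5: m=34, d=11, a=7
  k=6: m=43, d=1, a=86
d=1 and a=2a₀=86 at k=6, so the next step gives (m, d) = (43, 11) again — its k=1 value — and the period has length 6.

[43; 7, 1, 4, 1, 7, 86]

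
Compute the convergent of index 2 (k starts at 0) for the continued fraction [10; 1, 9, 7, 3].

Using pₖ = aₖpₖ₋₁ + pₖ₋₂, qₖ = aₖqₖ₋₁ + qₖ₋₂ (with p₋₁=1, p₋₂=0, q₋₁=0, q₋₂=1):
  k=0: a=10, p=10, q=1
  k=1: a=1, p=11, q=1
  k=2: a=9, p=109, q=10

109/10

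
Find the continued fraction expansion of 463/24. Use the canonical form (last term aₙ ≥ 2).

463 = 19·24 + 7
24 = 3·7 + 3
7 = 2·3 + 1
3 = 3·1 + 0  (stop)
So 463/24 = [19; 3, 2, 3].

[19; 3, 2, 3]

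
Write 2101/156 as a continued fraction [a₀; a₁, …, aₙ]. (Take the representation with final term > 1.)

2101 = 13×156 + 73
156 = 2×73 + 10
73 = 7×10 + 3
10 = 3×3 + 1
3 = 3×1 + 0  (stop)
So 2101/156 = [13; 2, 7, 3, 3].

[13; 2, 7, 3, 3]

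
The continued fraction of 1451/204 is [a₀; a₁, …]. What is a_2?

1451 = 7·204 + 23   →  a_0 = 7
204 = 8·23 + 20   →  a_1 = 8
23 = 1·20 + 3   →  a_2 = 1

1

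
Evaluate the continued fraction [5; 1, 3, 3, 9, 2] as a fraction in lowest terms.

1471/255

Using pₖ = aₖpₖ₋₁ + pₖ₋₂ and qₖ = aₖqₖ₋₁ + qₖ₋₂:
  k=0: a=5, p=5, q=1
  k=1: a=1, p=6, q=1
  k=2: a=3, p=23, q=4
  k=3: a=3, p=75, q=13
  k=4: a=9, p=698, q=121
  k=5: a=2, p=1471, q=255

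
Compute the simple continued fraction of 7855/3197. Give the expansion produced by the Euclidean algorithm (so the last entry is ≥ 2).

7855 = 2*3197 + 1461
3197 = 2*1461 + 275
1461 = 5*275 + 86
275 = 3*86 + 17
86 = 5*17 + 1
17 = 17*1 + 0  (stop)
So 7855/3197 = [2; 2, 5, 3, 5, 17].

[2; 2, 5, 3, 5, 17]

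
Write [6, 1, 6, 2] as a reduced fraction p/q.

103/15

Fold from the inside: start with 2/1.
  6 + 1/2 = 13/2
  1 + 2/13 = 15/13
  6 + 13/15 = 103/15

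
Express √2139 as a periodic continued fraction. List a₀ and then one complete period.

a₀ = ⌊√2139⌋ = 46.
With m₀=0, d₀=1 and mₖ₊₁ = dₖaₖ − mₖ, dₖ₊₁ = (n − mₖ₊₁²)/dₖ, aₖ₊₁ = ⌊(a₀+mₖ₊₁)/dₖ₊₁⌋:
  k=1: m=46, d=23, a=4
  k=2: m=46, d=1, a=92
d=1 and a=2a₀=92 at k=2, so the next step gives (m, d) = (46, 23) again — its k=1 value — and the period has length 2.

[46; 4, 92]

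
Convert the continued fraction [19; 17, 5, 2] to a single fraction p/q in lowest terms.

3602/189

Fold from the inside: start with 2/1.
  5 + 1/2 = 11/2
  17 + 2/11 = 189/11
  19 + 11/189 = 3602/189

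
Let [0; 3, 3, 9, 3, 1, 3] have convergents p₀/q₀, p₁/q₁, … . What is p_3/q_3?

Using pₖ = aₖpₖ₋₁ + pₖ₋₂, qₖ = aₖqₖ₋₁ + qₖ₋₂ (with p₋₁=1, p₋₂=0, q₋₁=0, q₋₂=1):
  k=0: a=0, p=0, q=1
  k=1: a=3, p=1, q=3
  k=2: a=3, p=3, q=10
  k=3: a=9, p=28, q=93

28/93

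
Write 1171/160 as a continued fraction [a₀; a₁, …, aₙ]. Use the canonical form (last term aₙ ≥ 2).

1171 = 7·160 + 51
160 = 3·51 + 7
51 = 7·7 + 2
7 = 3·2 + 1
2 = 2·1 + 0  (stop)
So 1171/160 = [7; 3, 7, 3, 2].

[7; 3, 7, 3, 2]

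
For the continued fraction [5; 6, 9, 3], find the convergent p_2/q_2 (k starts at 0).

Using pₖ = aₖpₖ₋₁ + pₖ₋₂, qₖ = aₖqₖ₋₁ + qₖ₋₂ (with p₋₁=1, p₋₂=0, q₋₁=0, q₋₂=1):
  k=0: a=5, p=5, q=1
  k=1: a=6, p=31, q=6
  k=2: a=9, p=284, q=55

284/55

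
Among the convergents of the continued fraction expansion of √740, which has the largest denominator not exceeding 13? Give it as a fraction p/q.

136/5

√740 = [27; 4, 1, 12, 1, 4, 54, …] (period length 6).
Convergents:
  p_0/q_0 = 27/1
  p_1/q_1 = 109/4
  p_2/q_2 = 136/5
  p_3/q_3 = 1741/64
q_2 = 5 ≤ 13 < 64 = q_3, so the answer is 136/5.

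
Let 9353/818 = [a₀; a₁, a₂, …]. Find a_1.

2

9353 = 11·818 + 355   →  a_0 = 11
818 = 2·355 + 108   →  a_1 = 2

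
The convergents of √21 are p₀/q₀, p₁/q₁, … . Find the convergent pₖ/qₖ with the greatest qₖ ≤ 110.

472/103

√21 = [4; 1, 1, 2, 1, 1, 8, …] (period length 6).
Convergents:
  p_0/q_0 = 4/1
  p_1/q_1 = 5/1
  p_2/q_2 = 9/2
  p_3/q_3 = 23/5
  p_4/q_4 = 32/7
  p_5/q_5 = 55/12
  p_6/q_6 = 472/103
  p_7/q_7 = 527/115
q_6 = 103 ≤ 110 < 115 = q_7, so the answer is 472/103.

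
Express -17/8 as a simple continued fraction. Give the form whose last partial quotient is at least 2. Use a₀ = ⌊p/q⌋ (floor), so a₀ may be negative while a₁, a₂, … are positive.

[-3; 1, 7]

-17 = -3×8 + 7
8 = 1×7 + 1
7 = 7×1 + 0  (stop)
So -17/8 = [-3; 1, 7].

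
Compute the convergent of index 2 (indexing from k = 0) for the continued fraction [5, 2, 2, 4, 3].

Using pₖ = aₖpₖ₋₁ + pₖ₋₂, qₖ = aₖqₖ₋₁ + qₖ₋₂ (with p₋₁=1, p₋₂=0, q₋₁=0, q₋₂=1):
  k=0: a=5, p=5, q=1
  k=1: a=2, p=11, q=2
  k=2: a=2, p=27, q=5

27/5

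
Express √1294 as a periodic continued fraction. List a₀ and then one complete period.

[35; 1, 34, 1, 70]

a₀ = ⌊√1294⌋ = 35.
With m₀=0, d₀=1 and mₖ₊₁ = dₖaₖ − mₖ, dₖ₊₁ = (n − mₖ₊₁²)/dₖ, aₖ₊₁ = ⌊(a₀+mₖ₊₁)/dₖ₊₁⌋:
  k=1: m=35, d=69, a=1
  k=2: m=34, d=2, a=34
  k=3: m=34, d=69, a=1
  k=4: m=35, d=1, a=70
d=1 and a=2a₀=70 at k=4, so the next step gives (m, d) = (35, 69) again — its k=1 value — and the period has length 4.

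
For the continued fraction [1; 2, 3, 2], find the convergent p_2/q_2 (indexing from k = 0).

Using pₖ = aₖpₖ₋₁ + pₖ₋₂, qₖ = aₖqₖ₋₁ + qₖ₋₂ (with p₋₁=1, p₋₂=0, q₋₁=0, q₋₂=1):
  k=0: a=1, p=1, q=1
  k=1: a=2, p=3, q=2
  k=2: a=3, p=10, q=7

10/7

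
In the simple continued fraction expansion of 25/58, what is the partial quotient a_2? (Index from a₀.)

25 = 0·58 + 25   →  a_0 = 0
58 = 2·25 + 8   →  a_1 = 2
25 = 3·8 + 1   →  a_2 = 3

3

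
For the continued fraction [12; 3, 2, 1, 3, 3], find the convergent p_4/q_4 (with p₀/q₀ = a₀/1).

455/37

Using pₖ = aₖpₖ₋₁ + pₖ₋₂, qₖ = aₖqₖ₋₁ + qₖ₋₂ (with p₋₁=1, p₋₂=0, q₋₁=0, q₋₂=1):
  k=0: a=12, p=12, q=1
  k=1: a=3, p=37, q=3
  k=2: a=2, p=86, q=7
  k=3: a=1, p=123, q=10
  k=4: a=3, p=455, q=37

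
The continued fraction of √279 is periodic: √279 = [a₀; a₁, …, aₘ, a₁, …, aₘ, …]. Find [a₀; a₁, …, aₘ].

[16; 1, 2, 2, 1, 2, 2, 1, 32]

a₀ = ⌊√279⌋ = 16.
With m₀=0, d₀=1 and mₖ₊₁ = dₖaₖ − mₖ, dₖ₊₁ = (n − mₖ₊₁²)/dₖ, aₖ₊₁ = ⌊(a₀+mₖ₊₁)/dₖ₊₁⌋:
  k=1: m=16, d=23, a=1
  k=2: m=7, d=10, a=2
  k=3: m=13, d=11, a=2
  k=4: m=9, d=18, a=1
  k=5: m=9, d=11, a=2
  k=6: m=13, d=10, a=2
  k=7: m=7, d=23, a=1
  k=8: m=16, d=1, a=32
d=1 and a=2a₀=32 at k=8, so the next step gives (m, d) = (16, 23) again — its k=1 value — and the period has length 8.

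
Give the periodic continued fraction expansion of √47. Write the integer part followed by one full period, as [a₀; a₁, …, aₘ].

a₀ = ⌊√47⌋ = 6.
With m₀=0, d₀=1 and mₖ₊₁ = dₖaₖ − mₖ, dₖ₊₁ = (n − mₖ₊₁²)/dₖ, aₖ₊₁ = ⌊(a₀+mₖ₊₁)/dₖ₊₁⌋:
  k=1: m=6, d=11, a=1
  k=2: m=5, d=2, a=5
  k=3: m=5, d=11, a=1
  k=4: m=6, d=1, a=12
d=1 and a=2a₀=12 at k=4, so the next step gives (m, d) = (6, 11) again — its k=1 value — and the period has length 4.

[6; 1, 5, 1, 12]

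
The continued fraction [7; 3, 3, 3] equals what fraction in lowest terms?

241/33

Using pₖ = aₖpₖ₋₁ + pₖ₋₂ and qₖ = aₖqₖ₋₁ + qₖ₋₂:
  k=0: a=7, p=7, q=1
  k=1: a=3, p=22, q=3
  k=2: a=3, p=73, q=10
  k=3: a=3, p=241, q=33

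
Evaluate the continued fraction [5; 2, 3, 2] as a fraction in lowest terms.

Using pₖ = aₖpₖ₋₁ + pₖ₋₂ and qₖ = aₖqₖ₋₁ + qₖ₋₂:
  k=0: a=5, p=5, q=1
  k=1: a=2, p=11, q=2
  k=2: a=3, p=38, q=7
  k=3: a=2, p=87, q=16

87/16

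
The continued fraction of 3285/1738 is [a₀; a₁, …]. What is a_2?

3285 = 1·1738 + 1547   →  a_0 = 1
1738 = 1·1547 + 191   →  a_1 = 1
1547 = 8·191 + 19   →  a_2 = 8

8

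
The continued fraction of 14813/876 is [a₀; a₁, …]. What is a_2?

14813 = 16·876 + 797   →  a_0 = 16
876 = 1·797 + 79   →  a_1 = 1
797 = 10·79 + 7   →  a_2 = 10

10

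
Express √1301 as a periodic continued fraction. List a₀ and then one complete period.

[36; 14, 2, 2, 2, 2, 14, 72]

a₀ = ⌊√1301⌋ = 36.
With m₀=0, d₀=1 and mₖ₊₁ = dₖaₖ − mₖ, dₖ₊₁ = (n − mₖ₊₁²)/dₖ, aₖ₊₁ = ⌊(a₀+mₖ₊₁)/dₖ₊₁⌋:
  k=1: m=36, d=5, a=14
  k=2: m=34, d=29, a=2
  k=3: m=24, d=25, a=2
  k=4: m=26, d=25, a=2
  k=5: m=24, d=29, a=2
  k=6: m=34, d=5, a=14
  k=7: m=36, d=1, a=72
d=1 and a=2a₀=72 at k=7, so the next step gives (m, d) = (36, 5) again — its k=1 value — and the period has length 7.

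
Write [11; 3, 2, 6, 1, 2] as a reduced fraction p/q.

Using pₖ = aₖpₖ₋₁ + pₖ₋₂ and qₖ = aₖqₖ₋₁ + qₖ₋₂:
  k=0: a=11, p=11, q=1
  k=1: a=3, p=34, q=3
  k=2: a=2, p=79, q=7
  k=3: a=6, p=508, q=45
  k=4: a=1, p=587, q=52
  k=5: a=2, p=1682, q=149

1682/149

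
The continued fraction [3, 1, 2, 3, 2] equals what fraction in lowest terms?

85/23

Fold from the inside: start with 2/1.
  3 + 1/2 = 7/2
  2 + 2/7 = 16/7
  1 + 7/16 = 23/16
  3 + 16/23 = 85/23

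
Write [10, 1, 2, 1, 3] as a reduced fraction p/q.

161/15

Using pₖ = aₖpₖ₋₁ + pₖ₋₂ and qₖ = aₖqₖ₋₁ + qₖ₋₂:
  k=0: a=10, p=10, q=1
  k=1: a=1, p=11, q=1
  k=2: a=2, p=32, q=3
  k=3: a=1, p=43, q=4
  k=4: a=3, p=161, q=15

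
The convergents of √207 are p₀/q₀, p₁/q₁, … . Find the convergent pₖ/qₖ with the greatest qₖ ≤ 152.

√207 = [14; 2, 1, 1, 2, 1, 1, 2, 28, …] (period length 8).
Convergents:
  p_0/q_0 = 14/1
  p_1/q_1 = 29/2
  p_2/q_2 = 43/3
  p_3/q_3 = 72/5
  p_4/q_4 = 187/13
  p_5/q_5 = 259/18
  p_6/q_6 = 446/31
  p_7/q_7 = 1151/80
  p_8/q_8 = 32674/2271
q_7 = 80 ≤ 152 < 2271 = q_8, so the answer is 1151/80.

1151/80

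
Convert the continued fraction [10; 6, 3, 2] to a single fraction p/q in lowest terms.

447/44

Using pₖ = aₖpₖ₋₁ + pₖ₋₂ and qₖ = aₖqₖ₋₁ + qₖ₋₂:
  k=0: a=10, p=10, q=1
  k=1: a=6, p=61, q=6
  k=2: a=3, p=193, q=19
  k=3: a=2, p=447, q=44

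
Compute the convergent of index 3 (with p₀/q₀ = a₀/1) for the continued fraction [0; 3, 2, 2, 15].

5/17

Using pₖ = aₖpₖ₋₁ + pₖ₋₂, qₖ = aₖqₖ₋₁ + qₖ₋₂ (with p₋₁=1, p₋₂=0, q₋₁=0, q₋₂=1):
  k=0: a=0, p=0, q=1
  k=1: a=3, p=1, q=3
  k=2: a=2, p=2, q=7
  k=3: a=2, p=5, q=17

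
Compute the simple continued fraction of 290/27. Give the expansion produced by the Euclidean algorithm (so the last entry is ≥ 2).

[10; 1, 2, 1, 6]

290 = 10*27 + 20
27 = 1*20 + 7
20 = 2*7 + 6
7 = 1*6 + 1
6 = 6*1 + 0  (stop)
So 290/27 = [10; 1, 2, 1, 6].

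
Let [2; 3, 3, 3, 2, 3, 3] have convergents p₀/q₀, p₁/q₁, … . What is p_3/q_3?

Using pₖ = aₖpₖ₋₁ + pₖ₋₂, qₖ = aₖqₖ₋₁ + qₖ₋₂ (with p₋₁=1, p₋₂=0, q₋₁=0, q₋₂=1):
  k=0: a=2, p=2, q=1
  k=1: a=3, p=7, q=3
  k=2: a=3, p=23, q=10
  k=3: a=3, p=76, q=33

76/33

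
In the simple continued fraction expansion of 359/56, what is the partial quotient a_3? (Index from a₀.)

359 = 6·56 + 23   →  a_0 = 6
56 = 2·23 + 10   →  a_1 = 2
23 = 2·10 + 3   →  a_2 = 2
10 = 3·3 + 1   →  a_3 = 3

3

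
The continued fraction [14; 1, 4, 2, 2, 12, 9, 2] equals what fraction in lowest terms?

95097/6419

Fold from the inside: start with 2/1.
  9 + 1/2 = 19/2
  12 + 2/19 = 230/19
  2 + 19/230 = 479/230
  2 + 230/479 = 1188/479
  4 + 479/1188 = 5231/1188
  1 + 1188/5231 = 6419/5231
  14 + 5231/6419 = 95097/6419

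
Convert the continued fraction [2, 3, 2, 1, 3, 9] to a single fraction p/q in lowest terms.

Fold from the inside: start with 9/1.
  3 + 1/9 = 28/9
  1 + 9/28 = 37/28
  2 + 28/37 = 102/37
  3 + 37/102 = 343/102
  2 + 102/343 = 788/343

788/343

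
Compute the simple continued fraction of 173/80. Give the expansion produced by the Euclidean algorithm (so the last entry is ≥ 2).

[2; 6, 6, 2]

173 = 2*80 + 13
80 = 6*13 + 2
13 = 6*2 + 1
2 = 2*1 + 0  (stop)
So 173/80 = [2; 6, 6, 2].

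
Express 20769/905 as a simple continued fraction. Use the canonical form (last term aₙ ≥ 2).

20769 = 22*905 + 859
905 = 1*859 + 46
859 = 18*46 + 31
46 = 1*31 + 15
31 = 2*15 + 1
15 = 15*1 + 0  (stop)
So 20769/905 = [22; 1, 18, 1, 2, 15].

[22; 1, 18, 1, 2, 15]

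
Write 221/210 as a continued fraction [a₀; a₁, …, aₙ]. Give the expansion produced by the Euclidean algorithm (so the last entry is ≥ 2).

221 = 1*210 + 11
210 = 19*11 + 1
11 = 11*1 + 0  (stop)
So 221/210 = [1; 19, 11].

[1; 19, 11]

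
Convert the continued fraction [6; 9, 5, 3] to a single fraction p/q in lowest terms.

Using pₖ = aₖpₖ₋₁ + pₖ₋₂ and qₖ = aₖqₖ₋₁ + qₖ₋₂:
  k=0: a=6, p=6, q=1
  k=1: a=9, p=55, q=9
  k=2: a=5, p=281, q=46
  k=3: a=3, p=898, q=147

898/147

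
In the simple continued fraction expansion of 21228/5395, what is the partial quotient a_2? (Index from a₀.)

14

21228 = 3·5395 + 5043   →  a_0 = 3
5395 = 1·5043 + 352   →  a_1 = 1
5043 = 14·352 + 115   →  a_2 = 14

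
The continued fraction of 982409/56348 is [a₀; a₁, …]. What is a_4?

17

982409 = 17·56348 + 24493   →  a_0 = 17
56348 = 2·24493 + 7362   →  a_1 = 2
24493 = 3·7362 + 2407   →  a_2 = 3
7362 = 3·2407 + 141   →  a_3 = 3
2407 = 17·141 + 10   →  a_4 = 17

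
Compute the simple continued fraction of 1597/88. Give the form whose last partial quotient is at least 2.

[18; 6, 1, 3, 3]

1597 = 18*88 + 13
88 = 6*13 + 10
13 = 1*10 + 3
10 = 3*3 + 1
3 = 3*1 + 0  (stop)
So 1597/88 = [18; 6, 1, 3, 3].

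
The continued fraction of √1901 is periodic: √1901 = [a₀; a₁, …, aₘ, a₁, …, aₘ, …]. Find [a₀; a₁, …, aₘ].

a₀ = ⌊√1901⌋ = 43.
With m₀=0, d₀=1 and mₖ₊₁ = dₖaₖ − mₖ, dₖ₊₁ = (n − mₖ₊₁²)/dₖ, aₖ₊₁ = ⌊(a₀+mₖ₊₁)/dₖ₊₁⌋:
  k=1: m=43, d=52, a=1
  k=2: m=9, d=35, a=1
  k=3: m=26, d=35, a=1
  k=4: m=9, d=52, a=1
  k=5: m=43, d=1, a=86
d=1 and a=2a₀=86 at k=5, so the next step gives (m, d) = (43, 52) again — its k=1 value — and the period has length 5.

[43; 1, 1, 1, 1, 86]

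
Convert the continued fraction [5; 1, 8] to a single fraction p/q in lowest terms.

53/9

Fold from the inside: start with 8/1.
  1 + 1/8 = 9/8
  5 + 8/9 = 53/9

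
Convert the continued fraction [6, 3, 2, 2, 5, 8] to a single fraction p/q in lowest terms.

4739/753

Using pₖ = aₖpₖ₋₁ + pₖ₋₂ and qₖ = aₖqₖ₋₁ + qₖ₋₂:
  k=0: a=6, p=6, q=1
  k=1: a=3, p=19, q=3
  k=2: a=2, p=44, q=7
  k=3: a=2, p=107, q=17
  k=4: a=5, p=579, q=92
  k=5: a=8, p=4739, q=753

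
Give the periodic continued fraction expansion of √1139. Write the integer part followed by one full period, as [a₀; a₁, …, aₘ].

[33; 1, 2, 1, 66]

a₀ = ⌊√1139⌋ = 33.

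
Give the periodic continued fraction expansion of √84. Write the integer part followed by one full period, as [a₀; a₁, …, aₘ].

[9; 6, 18]

a₀ = ⌊√84⌋ = 9.
With m₀=0, d₀=1 and mₖ₊₁ = dₖaₖ − mₖ, dₖ₊₁ = (n − mₖ₊₁²)/dₖ, aₖ₊₁ = ⌊(a₀+mₖ₊₁)/dₖ₊₁⌋:
  k=1: m=9, d=3, a=6
  k=2: m=9, d=1, a=18
d=1 and a=2a₀=18 at k=2, so the next step gives (m, d) = (9, 3) again — its k=1 value — and the period has length 2.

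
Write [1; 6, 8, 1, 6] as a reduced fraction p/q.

441/379

Using pₖ = aₖpₖ₋₁ + pₖ₋₂ and qₖ = aₖqₖ₋₁ + qₖ₋₂:
  k=0: a=1, p=1, q=1
  k=1: a=6, p=7, q=6
  k=2: a=8, p=57, q=49
  k=3: a=1, p=64, q=55
  k=4: a=6, p=441, q=379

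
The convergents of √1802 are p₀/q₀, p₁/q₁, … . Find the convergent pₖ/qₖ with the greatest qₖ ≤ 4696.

√1802 = [42; 2, 4, 2, 84, …] (period length 4).
Convergents:
  p_0/q_0 = 42/1
  p_1/q_1 = 85/2
  p_2/q_2 = 382/9
  p_3/q_3 = 849/20
  p_4/q_4 = 71698/1689
  p_5/q_5 = 144245/3398
  p_6/q_6 = 648678/15281
q_5 = 3398 ≤ 4696 < 15281 = q_6, so the answer is 144245/3398.

144245/3398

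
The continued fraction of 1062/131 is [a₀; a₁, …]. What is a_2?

1062 = 8·131 + 14   →  a_0 = 8
131 = 9·14 + 5   →  a_1 = 9
14 = 2·5 + 4   →  a_2 = 2

2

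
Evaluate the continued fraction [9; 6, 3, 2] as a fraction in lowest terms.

Using pₖ = aₖpₖ₋₁ + pₖ₋₂ and qₖ = aₖqₖ₋₁ + qₖ₋₂:
  k=0: a=9, p=9, q=1
  k=1: a=6, p=55, q=6
  k=2: a=3, p=174, q=19
  k=3: a=2, p=403, q=44

403/44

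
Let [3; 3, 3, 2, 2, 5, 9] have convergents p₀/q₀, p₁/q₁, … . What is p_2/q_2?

33/10

Using pₖ = aₖpₖ₋₁ + pₖ₋₂, qₖ = aₖqₖ₋₁ + qₖ₋₂ (with p₋₁=1, p₋₂=0, q₋₁=0, q₋₂=1):
  k=0: a=3, p=3, q=1
  k=1: a=3, p=10, q=3
  k=2: a=3, p=33, q=10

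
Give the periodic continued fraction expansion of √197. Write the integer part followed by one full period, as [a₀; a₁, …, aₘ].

[14; 28]

a₀ = ⌊√197⌋ = 14.
With m₀=0, d₀=1 and mₖ₊₁ = dₖaₖ − mₖ, dₖ₊₁ = (n − mₖ₊₁²)/dₖ, aₖ₊₁ = ⌊(a₀+mₖ₊₁)/dₖ₊₁⌋:
  k=1: m=14, d=1, a=28
d=1 and a=2a₀=28 at k=1, so the next step gives (m, d) = (14, 1) again — its k=1 value — and the period has length 1.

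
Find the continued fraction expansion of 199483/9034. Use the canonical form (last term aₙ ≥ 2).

[22; 12, 3, 2, 3, 3, 9]

199483 = 22×9034 + 735
9034 = 12×735 + 214
735 = 3×214 + 93
214 = 2×93 + 28
93 = 3×28 + 9
28 = 3×9 + 1
9 = 9×1 + 0  (stop)
So 199483/9034 = [22; 12, 3, 2, 3, 3, 9].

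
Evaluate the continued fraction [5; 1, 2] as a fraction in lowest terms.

Using pₖ = aₖpₖ₋₁ + pₖ₋₂ and qₖ = aₖqₖ₋₁ + qₖ₋₂:
  k=0: a=5, p=5, q=1
  k=1: a=1, p=6, q=1
  k=2: a=2, p=17, q=3

17/3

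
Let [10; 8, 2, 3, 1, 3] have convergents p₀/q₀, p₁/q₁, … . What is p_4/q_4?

Using pₖ = aₖpₖ₋₁ + pₖ₋₂, qₖ = aₖqₖ₋₁ + qₖ₋₂ (with p₋₁=1, p₋₂=0, q₋₁=0, q₋₂=1):
  k=0: a=10, p=10, q=1
  k=1: a=8, p=81, q=8
  k=2: a=2, p=172, q=17
  k=3: a=3, p=597, q=59
  k=4: a=1, p=769, q=76

769/76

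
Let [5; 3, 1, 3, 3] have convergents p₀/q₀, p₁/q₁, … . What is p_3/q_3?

Using pₖ = aₖpₖ₋₁ + pₖ₋₂, qₖ = aₖqₖ₋₁ + qₖ₋₂ (with p₋₁=1, p₋₂=0, q₋₁=0, q₋₂=1):
  k=0: a=5, p=5, q=1
  k=1: a=3, p=16, q=3
  k=2: a=1, p=21, q=4
  k=3: a=3, p=79, q=15

79/15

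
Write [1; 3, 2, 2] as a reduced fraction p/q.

Fold from the inside: start with 2/1.
  2 + 1/2 = 5/2
  3 + 2/5 = 17/5
  1 + 5/17 = 22/17

22/17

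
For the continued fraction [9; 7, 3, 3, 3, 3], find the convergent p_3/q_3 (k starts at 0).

Using pₖ = aₖpₖ₋₁ + pₖ₋₂, qₖ = aₖqₖ₋₁ + qₖ₋₂ (with p₋₁=1, p₋₂=0, q₋₁=0, q₋₂=1):
  k=0: a=9, p=9, q=1
  k=1: a=7, p=64, q=7
  k=2: a=3, p=201, q=22
  k=3: a=3, p=667, q=73

667/73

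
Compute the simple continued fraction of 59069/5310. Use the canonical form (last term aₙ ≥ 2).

[11; 8, 17, 2, 1, 12]

59069 = 11×5310 + 659
5310 = 8×659 + 38
659 = 17×38 + 13
38 = 2×13 + 12
13 = 1×12 + 1
12 = 12×1 + 0  (stop)
So 59069/5310 = [11; 8, 17, 2, 1, 12].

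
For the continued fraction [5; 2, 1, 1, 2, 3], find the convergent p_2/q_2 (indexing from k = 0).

Using pₖ = aₖpₖ₋₁ + pₖ₋₂, qₖ = aₖqₖ₋₁ + qₖ₋₂ (with p₋₁=1, p₋₂=0, q₋₁=0, q₋₂=1):
  k=0: a=5, p=5, q=1
  k=1: a=2, p=11, q=2
  k=2: a=1, p=16, q=3

16/3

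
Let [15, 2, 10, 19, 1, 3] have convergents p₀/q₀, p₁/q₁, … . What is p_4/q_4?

Using pₖ = aₖpₖ₋₁ + pₖ₋₂, qₖ = aₖqₖ₋₁ + qₖ₋₂ (with p₋₁=1, p₋₂=0, q₋₁=0, q₋₂=1):
  k=0: a=15, p=15, q=1
  k=1: a=2, p=31, q=2
  k=2: a=10, p=325, q=21
  k=3: a=19, p=6206, q=401
  k=4: a=1, p=6531, q=422

6531/422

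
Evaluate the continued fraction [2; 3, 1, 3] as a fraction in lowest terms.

34/15

Using pₖ = aₖpₖ₋₁ + pₖ₋₂ and qₖ = aₖqₖ₋₁ + qₖ₋₂:
  k=0: a=2, p=2, q=1
  k=1: a=3, p=7, q=3
  k=2: a=1, p=9, q=4
  k=3: a=3, p=34, q=15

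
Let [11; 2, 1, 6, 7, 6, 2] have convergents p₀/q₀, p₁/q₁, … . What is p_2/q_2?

34/3

Using pₖ = aₖpₖ₋₁ + pₖ₋₂, qₖ = aₖqₖ₋₁ + qₖ₋₂ (with p₋₁=1, p₋₂=0, q₋₁=0, q₋₂=1):
  k=0: a=11, p=11, q=1
  k=1: a=2, p=23, q=2
  k=2: a=1, p=34, q=3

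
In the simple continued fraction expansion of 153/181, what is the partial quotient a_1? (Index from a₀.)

1

153 = 0·181 + 153   →  a_0 = 0
181 = 1·153 + 28   →  a_1 = 1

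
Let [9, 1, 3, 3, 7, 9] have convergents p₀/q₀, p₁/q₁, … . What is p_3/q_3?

127/13

Using pₖ = aₖpₖ₋₁ + pₖ₋₂, qₖ = aₖqₖ₋₁ + qₖ₋₂ (with p₋₁=1, p₋₂=0, q₋₁=0, q₋₂=1):
  k=0: a=9, p=9, q=1
  k=1: a=1, p=10, q=1
  k=2: a=3, p=39, q=4
  k=3: a=3, p=127, q=13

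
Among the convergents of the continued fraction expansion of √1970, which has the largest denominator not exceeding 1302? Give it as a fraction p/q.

50998/1149

√1970 = [44; 2, 1, 1, 2, 88, …] (period length 5).
Convergents:
  p_0/q_0 = 44/1
  p_1/q_1 = 89/2
  p_2/q_2 = 133/3
  p_3/q_3 = 222/5
  p_4/q_4 = 577/13
  p_5/q_5 = 50998/1149
  p_6/q_6 = 102573/2311
q_5 = 1149 ≤ 1302 < 2311 = q_6, so the answer is 50998/1149.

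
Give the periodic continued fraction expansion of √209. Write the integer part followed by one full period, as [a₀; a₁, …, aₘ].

a₀ = ⌊√209⌋ = 14.
With m₀=0, d₀=1 and mₖ₊₁ = dₖaₖ − mₖ, dₖ₊₁ = (n − mₖ₊₁²)/dₖ, aₖ₊₁ = ⌊(a₀+mₖ₊₁)/dₖ₊₁⌋:
  k=1: m=14, d=13, a=2
  k=2: m=12, d=5, a=5
  k=3: m=13, d=8, a=3
  k=4: m=11, d=11, a=2
  k=5: m=11, d=8, a=3
  k=6: m=13, d=5, a=5
  k=7: m=12, d=13, a=2
  k=8: m=14, d=1, a=28
d=1 and a=2a₀=28 at k=8, so the next step gives (m, d) = (14, 13) again — its k=1 value — and the period has length 8.

[14; 2, 5, 3, 2, 3, 5, 2, 28]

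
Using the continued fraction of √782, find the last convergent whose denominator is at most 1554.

√782 = [27; 1, 26, 1, 54, …] (period length 4).
Convergents:
  p_0/q_0 = 27/1
  p_1/q_1 = 28/1
  p_2/q_2 = 755/27
  p_3/q_3 = 783/28
  p_4/q_4 = 43037/1539
  p_5/q_5 = 43820/1567
q_4 = 1539 ≤ 1554 < 1567 = q_5, so the answer is 43037/1539.

43037/1539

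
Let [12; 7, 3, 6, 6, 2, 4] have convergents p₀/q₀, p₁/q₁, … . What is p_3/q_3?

Using pₖ = aₖpₖ₋₁ + pₖ₋₂, qₖ = aₖqₖ₋₁ + qₖ₋₂ (with p₋₁=1, p₋₂=0, q₋₁=0, q₋₂=1):
  k=0: a=12, p=12, q=1
  k=1: a=7, p=85, q=7
  k=2: a=3, p=267, q=22
  k=3: a=6, p=1687, q=139

1687/139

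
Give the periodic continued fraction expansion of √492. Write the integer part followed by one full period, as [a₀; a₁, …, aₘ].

[22; 5, 1, 1, 10, 1, 1, 5, 44]

a₀ = ⌊√492⌋ = 22.
With m₀=0, d₀=1 and mₖ₊₁ = dₖaₖ − mₖ, dₖ₊₁ = (n − mₖ₊₁²)/dₖ, aₖ₊₁ = ⌊(a₀+mₖ₊₁)/dₖ₊₁⌋:
  k=1: m=22, d=8, a=5
  k=2: m=18, d=21, a=1
  k=3: m=3, d=23, a=1
  k=4: m=20, d=4, a=10
  k=5: m=20, d=23, a=1
  k=6: m=3, d=21, a=1
  k=7: m=18, d=8, a=5
  k=8: m=22, d=1, a=44
d=1 and a=2a₀=44 at k=8, so the next step gives (m, d) = (22, 8) again — its k=1 value — and the period has length 8.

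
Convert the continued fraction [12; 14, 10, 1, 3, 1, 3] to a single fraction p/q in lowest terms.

34873/2889

Fold from the inside: start with 3/1.
  1 + 1/3 = 4/3
  3 + 3/4 = 15/4
  1 + 4/15 = 19/15
  10 + 15/19 = 205/19
  14 + 19/205 = 2889/205
  12 + 205/2889 = 34873/2889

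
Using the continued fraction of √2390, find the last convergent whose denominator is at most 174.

4351/89

√2390 = [48; 1, 7, 1, 8, 1, 7, 1, 96, …] (period length 8).
Convergents:
  p_0/q_0 = 48/1
  p_1/q_1 = 49/1
  p_2/q_2 = 391/8
  p_3/q_3 = 440/9
  p_4/q_4 = 3911/80
  p_5/q_5 = 4351/89
  p_6/q_6 = 34368/703
q_5 = 89 ≤ 174 < 703 = q_6, so the answer is 4351/89.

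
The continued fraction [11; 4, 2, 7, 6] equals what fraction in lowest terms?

4613/411

Using pₖ = aₖpₖ₋₁ + pₖ₋₂ and qₖ = aₖqₖ₋₁ + qₖ₋₂:
  k=0: a=11, p=11, q=1
  k=1: a=4, p=45, q=4
  k=2: a=2, p=101, q=9
  k=3: a=7, p=752, q=67
  k=4: a=6, p=4613, q=411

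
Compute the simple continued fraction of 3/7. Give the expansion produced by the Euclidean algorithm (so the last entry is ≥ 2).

[0; 2, 3]

3 = 0×7 + 3
7 = 2×3 + 1
3 = 3×1 + 0  (stop)
So 3/7 = [0; 2, 3].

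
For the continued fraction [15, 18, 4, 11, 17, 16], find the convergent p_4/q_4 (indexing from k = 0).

Using pₖ = aₖpₖ₋₁ + pₖ₋₂, qₖ = aₖqₖ₋₁ + qₖ₋₂ (with p₋₁=1, p₋₂=0, q₋₁=0, q₋₂=1):
  k=0: a=15, p=15, q=1
  k=1: a=18, p=271, q=18
  k=2: a=4, p=1099, q=73
  k=3: a=11, p=12360, q=821
  k=4: a=17, p=211219, q=14030

211219/14030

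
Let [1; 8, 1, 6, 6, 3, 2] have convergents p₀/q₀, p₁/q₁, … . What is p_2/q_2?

10/9

Using pₖ = aₖpₖ₋₁ + pₖ₋₂, qₖ = aₖqₖ₋₁ + qₖ₋₂ (with p₋₁=1, p₋₂=0, q₋₁=0, q₋₂=1):
  k=0: a=1, p=1, q=1
  k=1: a=8, p=9, q=8
  k=2: a=1, p=10, q=9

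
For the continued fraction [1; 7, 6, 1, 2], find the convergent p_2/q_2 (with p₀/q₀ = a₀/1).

Using pₖ = aₖpₖ₋₁ + pₖ₋₂, qₖ = aₖqₖ₋₁ + qₖ₋₂ (with p₋₁=1, p₋₂=0, q₋₁=0, q₋₂=1):
  k=0: a=1, p=1, q=1
  k=1: a=7, p=8, q=7
  k=2: a=6, p=49, q=43

49/43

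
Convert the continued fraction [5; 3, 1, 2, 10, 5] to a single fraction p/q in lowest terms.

3063/581

Fold from the inside: start with 5/1.
  10 + 1/5 = 51/5
  2 + 5/51 = 107/51
  1 + 51/107 = 158/107
  3 + 107/158 = 581/158
  5 + 158/581 = 3063/581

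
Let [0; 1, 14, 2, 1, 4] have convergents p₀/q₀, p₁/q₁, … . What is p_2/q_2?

Using pₖ = aₖpₖ₋₁ + pₖ₋₂, qₖ = aₖqₖ₋₁ + qₖ₋₂ (with p₋₁=1, p₋₂=0, q₋₁=0, q₋₂=1):
  k=0: a=0, p=0, q=1
  k=1: a=1, p=1, q=1
  k=2: a=14, p=14, q=15

14/15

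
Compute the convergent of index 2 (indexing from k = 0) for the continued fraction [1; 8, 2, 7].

19/17

Using pₖ = aₖpₖ₋₁ + pₖ₋₂, qₖ = aₖqₖ₋₁ + qₖ₋₂ (with p₋₁=1, p₋₂=0, q₋₁=0, q₋₂=1):
  k=0: a=1, p=1, q=1
  k=1: a=8, p=9, q=8
  k=2: a=2, p=19, q=17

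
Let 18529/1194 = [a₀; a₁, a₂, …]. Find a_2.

18529 = 15·1194 + 619   →  a_0 = 15
1194 = 1·619 + 575   →  a_1 = 1
619 = 1·575 + 44   →  a_2 = 1

1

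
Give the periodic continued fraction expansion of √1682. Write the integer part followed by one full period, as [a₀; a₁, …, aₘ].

a₀ = ⌊√1682⌋ = 41.
With m₀=0, d₀=1 and mₖ₊₁ = dₖaₖ − mₖ, dₖ₊₁ = (n − mₖ₊₁²)/dₖ, aₖ₊₁ = ⌊(a₀+mₖ₊₁)/dₖ₊₁⌋:
  k=1: m=41, d=1, a=82
d=1 and a=2a₀=82 at k=1, so the next step gives (m, d) = (41, 1) again — its k=1 value — and the period has length 1.

[41; 82]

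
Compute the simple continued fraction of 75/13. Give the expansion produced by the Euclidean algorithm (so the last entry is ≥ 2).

75 = 5×13 + 10
13 = 1×10 + 3
10 = 3×3 + 1
3 = 3×1 + 0  (stop)
So 75/13 = [5; 1, 3, 3].

[5; 1, 3, 3]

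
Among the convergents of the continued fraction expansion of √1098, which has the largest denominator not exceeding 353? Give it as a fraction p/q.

√1098 = [33; 7, 2, 1, 6, 1, 2, 7, 66, …] (period length 8).
Convergents:
  p_0/q_0 = 33/1
  p_1/q_1 = 232/7
  p_2/q_2 = 497/15
  p_3/q_3 = 729/22
  p_4/q_4 = 4871/147
  p_5/q_5 = 5600/169
  p_6/q_6 = 16071/485
q_5 = 169 ≤ 353 < 485 = q_6, so the answer is 5600/169.

5600/169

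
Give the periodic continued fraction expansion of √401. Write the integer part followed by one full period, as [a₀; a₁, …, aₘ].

[20; 40]

a₀ = ⌊√401⌋ = 20.
With m₀=0, d₀=1 and mₖ₊₁ = dₖaₖ − mₖ, dₖ₊₁ = (n − mₖ₊₁²)/dₖ, aₖ₊₁ = ⌊(a₀+mₖ₊₁)/dₖ₊₁⌋:
  k=1: m=20, d=1, a=40
d=1 and a=2a₀=40 at k=1, so the next step gives (m, d) = (20, 1) again — its k=1 value — and the period has length 1.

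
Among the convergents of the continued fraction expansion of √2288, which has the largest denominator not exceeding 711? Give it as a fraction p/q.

√2288 = [47; 1, 4, 1, 94, …] (period length 4).
Convergents:
  p_0/q_0 = 47/1
  p_1/q_1 = 48/1
  p_2/q_2 = 239/5
  p_3/q_3 = 287/6
  p_4/q_4 = 27217/569
  p_5/q_5 = 27504/575
  p_6/q_6 = 137233/2869
q_5 = 575 ≤ 711 < 2869 = q_6, so the answer is 27504/575.

27504/575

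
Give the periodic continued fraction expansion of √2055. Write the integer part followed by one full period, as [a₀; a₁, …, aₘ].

[45; 3, 90]

a₀ = ⌊√2055⌋ = 45.
With m₀=0, d₀=1 and mₖ₊₁ = dₖaₖ − mₖ, dₖ₊₁ = (n − mₖ₊₁²)/dₖ, aₖ₊₁ = ⌊(a₀+mₖ₊₁)/dₖ₊₁⌋:
  k=1: m=45, d=30, a=3
  k=2: m=45, d=1, a=90
d=1 and a=2a₀=90 at k=2, so the next step gives (m, d) = (45, 30) again — its k=1 value — and the period has length 2.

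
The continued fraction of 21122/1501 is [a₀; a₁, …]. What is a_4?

21122 = 14·1501 + 108   →  a_0 = 14
1501 = 13·108 + 97   →  a_1 = 13
108 = 1·97 + 11   →  a_2 = 1
97 = 8·11 + 9   →  a_3 = 8
11 = 1·9 + 2   →  a_4 = 1

1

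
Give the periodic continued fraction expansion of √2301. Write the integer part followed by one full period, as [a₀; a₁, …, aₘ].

a₀ = ⌊√2301⌋ = 47.
With m₀=0, d₀=1 and mₖ₊₁ = dₖaₖ − mₖ, dₖ₊₁ = (n − mₖ₊₁²)/dₖ, aₖ₊₁ = ⌊(a₀+mₖ₊₁)/dₖ₊₁⌋:
  k=1: m=47, d=92, a=1
  k=2: m=45, d=3, a=30
  k=3: m=45, d=92, a=1
  k=4: m=47, d=1, a=94
d=1 and a=2a₀=94 at k=4, so the next step gives (m, d) = (47, 92) again — its k=1 value — and the period has length 4.

[47; 1, 30, 1, 94]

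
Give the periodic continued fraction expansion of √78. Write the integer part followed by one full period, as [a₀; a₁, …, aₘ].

[8; 1, 4, 1, 16]

a₀ = ⌊√78⌋ = 8.
With m₀=0, d₀=1 and mₖ₊₁ = dₖaₖ − mₖ, dₖ₊₁ = (n − mₖ₊₁²)/dₖ, aₖ₊₁ = ⌊(a₀+mₖ₊₁)/dₖ₊₁⌋:
  k=1: m=8, d=14, a=1
  k=2: m=6, d=3, a=4
  k=3: m=6, d=14, a=1
  k=4: m=8, d=1, a=16
d=1 and a=2a₀=16 at k=4, so the next step gives (m, d) = (8, 14) again — its k=1 value — and the period has length 4.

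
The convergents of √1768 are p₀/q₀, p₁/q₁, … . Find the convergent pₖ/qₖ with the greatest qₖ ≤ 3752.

74214/1765

√1768 = [42; 21, 84, …] (period length 2).
Convergents:
  p_0/q_0 = 42/1
  p_1/q_1 = 883/21
  p_2/q_2 = 74214/1765
  p_3/q_3 = 1559377/37086
q_2 = 1765 ≤ 3752 < 37086 = q_3, so the answer is 74214/1765.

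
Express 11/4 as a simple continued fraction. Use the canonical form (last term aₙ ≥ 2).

[2; 1, 3]

11 = 2*4 + 3
4 = 1*3 + 1
3 = 3*1 + 0  (stop)
So 11/4 = [2; 1, 3].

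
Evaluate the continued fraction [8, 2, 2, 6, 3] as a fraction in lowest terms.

849/101

Fold from the inside: start with 3/1.
  6 + 1/3 = 19/3
  2 + 3/19 = 41/19
  2 + 19/41 = 101/41
  8 + 41/101 = 849/101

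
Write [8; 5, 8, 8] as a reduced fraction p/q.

2729/333

Using pₖ = aₖpₖ₋₁ + pₖ₋₂ and qₖ = aₖqₖ₋₁ + qₖ₋₂:
  k=0: a=8, p=8, q=1
  k=1: a=5, p=41, q=5
  k=2: a=8, p=336, q=41
  k=3: a=8, p=2729, q=333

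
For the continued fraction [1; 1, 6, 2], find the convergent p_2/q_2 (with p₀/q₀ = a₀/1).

13/7

Using pₖ = aₖpₖ₋₁ + pₖ₋₂, qₖ = aₖqₖ₋₁ + qₖ₋₂ (with p₋₁=1, p₋₂=0, q₋₁=0, q₋₂=1):
  k=0: a=1, p=1, q=1
  k=1: a=1, p=2, q=1
  k=2: a=6, p=13, q=7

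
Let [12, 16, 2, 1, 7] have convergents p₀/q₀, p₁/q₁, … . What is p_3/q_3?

Using pₖ = aₖpₖ₋₁ + pₖ₋₂, qₖ = aₖqₖ₋₁ + qₖ₋₂ (with p₋₁=1, p₋₂=0, q₋₁=0, q₋₂=1):
  k=0: a=12, p=12, q=1
  k=1: a=16, p=193, q=16
  k=2: a=2, p=398, q=33
  k=3: a=1, p=591, q=49

591/49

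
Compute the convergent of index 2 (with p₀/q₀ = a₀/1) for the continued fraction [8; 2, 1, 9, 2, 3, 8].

25/3

Using pₖ = aₖpₖ₋₁ + pₖ₋₂, qₖ = aₖqₖ₋₁ + qₖ₋₂ (with p₋₁=1, p₋₂=0, q₋₁=0, q₋₂=1):
  k=0: a=8, p=8, q=1
  k=1: a=2, p=17, q=2
  k=2: a=1, p=25, q=3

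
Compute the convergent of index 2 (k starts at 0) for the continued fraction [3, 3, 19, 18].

Using pₖ = aₖpₖ₋₁ + pₖ₋₂, qₖ = aₖqₖ₋₁ + qₖ₋₂ (with p₋₁=1, p₋₂=0, q₋₁=0, q₋₂=1):
  k=0: a=3, p=3, q=1
  k=1: a=3, p=10, q=3
  k=2: a=19, p=193, q=58

193/58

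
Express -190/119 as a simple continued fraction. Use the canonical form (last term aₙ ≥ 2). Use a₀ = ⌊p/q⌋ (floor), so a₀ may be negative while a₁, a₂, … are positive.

-190 = -2*119 + 48
119 = 2*48 + 23
48 = 2*23 + 2
23 = 11*2 + 1
2 = 2*1 + 0  (stop)
So -190/119 = [-2; 2, 2, 11, 2].

[-2; 2, 2, 11, 2]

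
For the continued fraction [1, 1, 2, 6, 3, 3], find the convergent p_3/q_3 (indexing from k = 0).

Using pₖ = aₖpₖ₋₁ + pₖ₋₂, qₖ = aₖqₖ₋₁ + qₖ₋₂ (with p₋₁=1, p₋₂=0, q₋₁=0, q₋₂=1):
  k=0: a=1, p=1, q=1
  k=1: a=1, p=2, q=1
  k=2: a=2, p=5, q=3
  k=3: a=6, p=32, q=19

32/19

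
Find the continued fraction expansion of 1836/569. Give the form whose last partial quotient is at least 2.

[3; 4, 2, 2, 3, 3, 2]

1836 = 3×569 + 129
569 = 4×129 + 53
129 = 2×53 + 23
53 = 2×23 + 7
23 = 3×7 + 2
7 = 3×2 + 1
2 = 2×1 + 0  (stop)
So 1836/569 = [3; 4, 2, 2, 3, 3, 2].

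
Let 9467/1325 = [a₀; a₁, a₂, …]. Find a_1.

9467 = 7·1325 + 192   →  a_0 = 7
1325 = 6·192 + 173   →  a_1 = 6

6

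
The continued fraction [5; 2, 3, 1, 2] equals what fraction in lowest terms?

Using pₖ = aₖpₖ₋₁ + pₖ₋₂ and qₖ = aₖqₖ₋₁ + qₖ₋₂:
  k=0: a=5, p=5, q=1
  k=1: a=2, p=11, q=2
  k=2: a=3, p=38, q=7
  k=3: a=1, p=49, q=9
  k=4: a=2, p=136, q=25

136/25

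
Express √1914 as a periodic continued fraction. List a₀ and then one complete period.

[43; 1, 2, 1, 86]

a₀ = ⌊√1914⌋ = 43.
With m₀=0, d₀=1 and mₖ₊₁ = dₖaₖ − mₖ, dₖ₊₁ = (n − mₖ₊₁²)/dₖ, aₖ₊₁ = ⌊(a₀+mₖ₊₁)/dₖ₊₁⌋:
  k=1: m=43, d=65, a=1
  k=2: m=22, d=22, a=2
  k=3: m=22, d=65, a=1
  k=4: m=43, d=1, a=86
d=1 and a=2a₀=86 at k=4, so the next step gives (m, d) = (43, 65) again — its k=1 value — and the period has length 4.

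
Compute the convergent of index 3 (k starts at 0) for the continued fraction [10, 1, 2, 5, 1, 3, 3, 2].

Using pₖ = aₖpₖ₋₁ + pₖ₋₂, qₖ = aₖqₖ₋₁ + qₖ₋₂ (with p₋₁=1, p₋₂=0, q₋₁=0, q₋₂=1):
  k=0: a=10, p=10, q=1
  k=1: a=1, p=11, q=1
  k=2: a=2, p=32, q=3
  k=3: a=5, p=171, q=16

171/16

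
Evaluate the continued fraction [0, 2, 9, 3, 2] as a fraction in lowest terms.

Using pₖ = aₖpₖ₋₁ + pₖ₋₂ and qₖ = aₖqₖ₋₁ + qₖ₋₂:
  k=0: a=0, p=0, q=1
  k=1: a=2, p=1, q=2
  k=2: a=9, p=9, q=19
  k=3: a=3, p=28, q=59
  k=4: a=2, p=65, q=137

65/137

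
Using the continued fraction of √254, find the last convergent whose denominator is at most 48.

255/16

√254 = [15; 1, 14, 1, 30, …] (period length 4).
Convergents:
  p_0/q_0 = 15/1
  p_1/q_1 = 16/1
  p_2/q_2 = 239/15
  p_3/q_3 = 255/16
  p_4/q_4 = 7889/495
q_3 = 16 ≤ 48 < 495 = q_4, so the answer is 255/16.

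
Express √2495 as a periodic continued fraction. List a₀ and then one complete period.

[49; 1, 18, 1, 98]

a₀ = ⌊√2495⌋ = 49.
With m₀=0, d₀=1 and mₖ₊₁ = dₖaₖ − mₖ, dₖ₊₁ = (n − mₖ₊₁²)/dₖ, aₖ₊₁ = ⌊(a₀+mₖ₊₁)/dₖ₊₁⌋:
  k=1: m=49, d=94, a=1
  k=2: m=45, d=5, a=18
  k=3: m=45, d=94, a=1
  k=4: m=49, d=1, a=98
d=1 and a=2a₀=98 at k=4, so the next step gives (m, d) = (49, 94) again — its k=1 value — and the period has length 4.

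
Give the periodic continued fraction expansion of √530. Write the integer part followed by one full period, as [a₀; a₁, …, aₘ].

a₀ = ⌊√530⌋ = 23.
With m₀=0, d₀=1 and mₖ₊₁ = dₖaₖ − mₖ, dₖ₊₁ = (n − mₖ₊₁²)/dₖ, aₖ₊₁ = ⌊(a₀+mₖ₊₁)/dₖ₊₁⌋:
  k=1: m=23, d=1, a=46
d=1 and a=2a₀=46 at k=1, so the next step gives (m, d) = (23, 1) again — its k=1 value — and the period has length 1.

[23; 46]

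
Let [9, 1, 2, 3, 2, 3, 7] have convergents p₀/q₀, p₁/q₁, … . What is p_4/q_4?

223/23

Using pₖ = aₖpₖ₋₁ + pₖ₋₂, qₖ = aₖqₖ₋₁ + qₖ₋₂ (with p₋₁=1, p₋₂=0, q₋₁=0, q₋₂=1):
  k=0: a=9, p=9, q=1
  k=1: a=1, p=10, q=1
  k=2: a=2, p=29, q=3
  k=3: a=3, p=97, q=10
  k=4: a=2, p=223, q=23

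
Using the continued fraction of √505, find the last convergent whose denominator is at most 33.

382/17

√505 = [22; 2, 8, 2, 44, …] (period length 4).
Convergents:
  p_0/q_0 = 22/1
  p_1/q_1 = 45/2
  p_2/q_2 = 382/17
  p_3/q_3 = 809/36
q_2 = 17 ≤ 33 < 36 = q_3, so the answer is 382/17.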